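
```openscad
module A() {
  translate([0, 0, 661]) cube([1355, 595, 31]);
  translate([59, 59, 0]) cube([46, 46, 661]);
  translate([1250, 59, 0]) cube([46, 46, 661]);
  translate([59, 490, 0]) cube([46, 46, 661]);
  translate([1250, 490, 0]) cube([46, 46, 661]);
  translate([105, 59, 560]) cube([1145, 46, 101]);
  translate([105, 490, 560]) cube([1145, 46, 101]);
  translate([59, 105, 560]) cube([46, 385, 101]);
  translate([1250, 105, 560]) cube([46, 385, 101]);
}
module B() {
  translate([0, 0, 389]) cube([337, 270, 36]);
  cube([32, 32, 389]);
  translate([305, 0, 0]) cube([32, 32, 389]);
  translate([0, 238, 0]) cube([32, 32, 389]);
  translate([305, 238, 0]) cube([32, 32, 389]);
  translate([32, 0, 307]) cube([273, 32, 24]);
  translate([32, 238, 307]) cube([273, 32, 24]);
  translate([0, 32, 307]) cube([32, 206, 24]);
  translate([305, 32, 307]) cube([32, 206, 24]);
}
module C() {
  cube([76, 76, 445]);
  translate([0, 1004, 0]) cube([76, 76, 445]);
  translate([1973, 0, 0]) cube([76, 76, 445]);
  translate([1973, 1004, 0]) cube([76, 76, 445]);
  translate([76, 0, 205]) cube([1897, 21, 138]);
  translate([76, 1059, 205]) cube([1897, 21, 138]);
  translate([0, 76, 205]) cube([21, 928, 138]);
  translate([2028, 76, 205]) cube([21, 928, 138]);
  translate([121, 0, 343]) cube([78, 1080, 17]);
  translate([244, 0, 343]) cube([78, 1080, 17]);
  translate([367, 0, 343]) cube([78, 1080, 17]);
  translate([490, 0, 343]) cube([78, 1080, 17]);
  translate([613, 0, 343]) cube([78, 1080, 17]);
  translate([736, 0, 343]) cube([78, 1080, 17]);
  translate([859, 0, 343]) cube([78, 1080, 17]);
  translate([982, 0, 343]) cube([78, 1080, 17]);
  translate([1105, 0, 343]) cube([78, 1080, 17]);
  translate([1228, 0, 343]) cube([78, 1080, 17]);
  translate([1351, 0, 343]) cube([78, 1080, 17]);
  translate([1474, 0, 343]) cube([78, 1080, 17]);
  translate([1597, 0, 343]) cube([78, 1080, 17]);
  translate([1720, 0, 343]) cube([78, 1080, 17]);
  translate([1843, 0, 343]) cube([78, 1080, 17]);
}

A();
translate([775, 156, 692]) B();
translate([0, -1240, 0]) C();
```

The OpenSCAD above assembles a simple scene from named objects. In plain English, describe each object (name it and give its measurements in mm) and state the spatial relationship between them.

A is a rectangular dining table. The top is 1355×595×31 mm with its upper surface at z = 692 mm. It stands on four 46×46 mm square legs, each inset 59 mm from the nearest pair of top edges, running from the floor to the underside of the top. Four apron rails, 46 mm thick and 101 mm tall, run between adjacent legs with their top edges flush with the underside of the top and their outer faces flush with the legs' outer faces.

B is a simple wooden stool: a rectangular seat 337 mm (x) by 270 mm (y), 36 mm thick, top face at z = 425 mm, on four square legs, each 32×32 mm in cross-section. The legs rest on z = 0, each flush with a corner of the seat. Four stretchers, 32 mm wide and 24 mm tall, connect adjacent legs with their undersides at z = 307 mm, each running between the inner faces of the legs it joins and aligned with the legs' outer faces on the other axis.

C is a bed frame 2049 mm long (x) by 1080 mm wide (y). Four 76×76 mm corner posts, 445 mm tall, at the corners of the footprint. Four rails of 21 mm thickness and 138 mm height run between adjacent posts with their undersides at z = 205 mm, their outer faces flush with the outside of the frame (the two x-running rails run between the posts' inner faces; the two y-running rails run between the posts' inner faces). 15 slats, each 78 mm wide (x) and 17 mm thick, lie across the top of the two x-running rails, running the full 1080 mm width of the frame in y; the slats are evenly spaced along x between the inner faces of the end posts with equal gaps (rounded down to the nearest mm) at the −x end and between each pair — any rounding remainder accumulates at the +x end.

The stool is on top of the table. The bed frame is on the floor beside the table on its −y side.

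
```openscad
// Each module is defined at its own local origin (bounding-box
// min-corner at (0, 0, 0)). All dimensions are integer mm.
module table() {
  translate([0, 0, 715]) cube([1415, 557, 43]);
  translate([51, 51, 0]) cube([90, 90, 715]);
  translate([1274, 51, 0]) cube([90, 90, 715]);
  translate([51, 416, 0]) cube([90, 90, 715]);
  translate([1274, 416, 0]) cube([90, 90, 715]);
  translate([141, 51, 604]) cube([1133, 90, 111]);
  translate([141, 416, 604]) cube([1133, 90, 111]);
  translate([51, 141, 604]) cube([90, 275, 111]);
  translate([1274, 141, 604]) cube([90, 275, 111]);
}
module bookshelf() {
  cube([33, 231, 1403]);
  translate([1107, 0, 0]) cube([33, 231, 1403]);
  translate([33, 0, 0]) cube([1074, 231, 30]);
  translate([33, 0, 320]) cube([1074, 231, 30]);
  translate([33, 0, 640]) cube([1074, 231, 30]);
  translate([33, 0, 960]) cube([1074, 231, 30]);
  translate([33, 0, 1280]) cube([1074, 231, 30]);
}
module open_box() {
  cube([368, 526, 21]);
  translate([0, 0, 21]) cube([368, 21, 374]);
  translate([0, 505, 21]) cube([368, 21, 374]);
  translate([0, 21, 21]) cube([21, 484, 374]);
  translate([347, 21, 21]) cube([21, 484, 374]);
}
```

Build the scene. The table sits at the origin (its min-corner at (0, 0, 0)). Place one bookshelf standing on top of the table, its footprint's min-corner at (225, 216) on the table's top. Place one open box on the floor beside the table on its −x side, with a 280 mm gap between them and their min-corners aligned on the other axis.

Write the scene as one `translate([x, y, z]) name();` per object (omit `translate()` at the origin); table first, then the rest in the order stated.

table();
translate([225, 216, 758]) bookshelf();
translate([-648, 0, 0]) open_box();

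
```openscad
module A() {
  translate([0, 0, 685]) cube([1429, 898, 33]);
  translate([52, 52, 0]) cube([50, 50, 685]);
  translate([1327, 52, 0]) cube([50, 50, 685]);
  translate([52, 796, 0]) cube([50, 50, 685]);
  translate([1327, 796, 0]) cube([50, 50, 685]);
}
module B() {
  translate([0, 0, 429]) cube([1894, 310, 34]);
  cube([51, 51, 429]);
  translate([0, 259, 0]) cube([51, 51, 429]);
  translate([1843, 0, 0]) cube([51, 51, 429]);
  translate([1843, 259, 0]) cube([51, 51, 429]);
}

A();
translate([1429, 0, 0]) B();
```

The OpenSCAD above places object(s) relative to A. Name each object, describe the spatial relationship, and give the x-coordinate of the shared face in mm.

The table's +x face and the bench's −x face are both at x = 1429 mm.

A is a table. B is a bench. The bench is against the table's +x side, with their −y faces flush. The x-coordinate of the shared face is 1429 mm.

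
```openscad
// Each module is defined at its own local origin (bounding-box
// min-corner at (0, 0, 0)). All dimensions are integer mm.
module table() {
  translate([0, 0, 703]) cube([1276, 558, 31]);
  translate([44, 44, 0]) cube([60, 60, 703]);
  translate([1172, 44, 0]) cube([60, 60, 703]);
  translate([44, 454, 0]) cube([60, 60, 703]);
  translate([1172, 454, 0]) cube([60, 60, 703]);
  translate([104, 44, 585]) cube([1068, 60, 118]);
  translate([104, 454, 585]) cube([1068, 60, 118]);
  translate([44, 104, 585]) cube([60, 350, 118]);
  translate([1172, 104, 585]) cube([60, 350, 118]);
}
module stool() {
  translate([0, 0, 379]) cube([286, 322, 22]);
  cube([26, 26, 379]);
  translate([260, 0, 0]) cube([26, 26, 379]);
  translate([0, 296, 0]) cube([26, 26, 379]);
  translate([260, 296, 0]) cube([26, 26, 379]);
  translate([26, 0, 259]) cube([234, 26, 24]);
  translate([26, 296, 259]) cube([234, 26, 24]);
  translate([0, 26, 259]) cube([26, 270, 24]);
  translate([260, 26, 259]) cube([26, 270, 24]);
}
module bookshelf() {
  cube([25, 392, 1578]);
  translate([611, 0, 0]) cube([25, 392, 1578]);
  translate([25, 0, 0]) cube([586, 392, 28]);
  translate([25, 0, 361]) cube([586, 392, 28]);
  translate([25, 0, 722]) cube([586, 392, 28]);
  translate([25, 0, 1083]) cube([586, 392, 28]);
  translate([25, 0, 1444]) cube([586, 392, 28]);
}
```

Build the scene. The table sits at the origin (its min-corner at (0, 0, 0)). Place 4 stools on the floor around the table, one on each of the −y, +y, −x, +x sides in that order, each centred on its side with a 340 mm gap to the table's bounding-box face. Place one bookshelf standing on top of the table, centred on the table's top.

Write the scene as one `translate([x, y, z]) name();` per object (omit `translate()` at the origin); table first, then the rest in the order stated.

table();
translate([495, -662, 0]) stool();
translate([495, 898, 0]) stool();
translate([-626, 118, 0]) stool();
translate([1616, 118, 0]) stool();
translate([320, 83, 734]) bookshelf();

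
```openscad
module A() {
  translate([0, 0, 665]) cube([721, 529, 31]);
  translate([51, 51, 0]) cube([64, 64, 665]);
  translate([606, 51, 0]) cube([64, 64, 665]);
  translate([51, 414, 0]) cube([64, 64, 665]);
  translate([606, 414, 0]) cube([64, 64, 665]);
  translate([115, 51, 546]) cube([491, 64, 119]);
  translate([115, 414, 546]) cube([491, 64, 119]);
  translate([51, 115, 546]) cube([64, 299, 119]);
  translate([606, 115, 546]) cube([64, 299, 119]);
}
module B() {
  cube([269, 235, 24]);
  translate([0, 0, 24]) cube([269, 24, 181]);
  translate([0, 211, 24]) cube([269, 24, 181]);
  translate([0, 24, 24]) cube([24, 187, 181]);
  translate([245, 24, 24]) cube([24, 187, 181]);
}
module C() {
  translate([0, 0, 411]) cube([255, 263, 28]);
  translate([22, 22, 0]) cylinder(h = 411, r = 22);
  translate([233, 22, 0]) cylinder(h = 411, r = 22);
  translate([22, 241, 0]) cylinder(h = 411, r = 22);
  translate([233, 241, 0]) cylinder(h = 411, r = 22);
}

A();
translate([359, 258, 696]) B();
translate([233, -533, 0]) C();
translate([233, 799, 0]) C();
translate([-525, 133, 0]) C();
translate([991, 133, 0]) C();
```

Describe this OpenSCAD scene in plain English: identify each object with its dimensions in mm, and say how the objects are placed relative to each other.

A is a table: top 721 mm (x) × 529 mm (y), 31 mm thick, upper face at z = 696 mm, on four 64×64 mm square legs, each inset 51 mm from the nearest pair of top edges, running from z = 0 to the bottom of the top. Four apron rails, 64 mm thick and 119 mm tall, run between adjacent legs with their top edges flush with the underside of the top and their outer faces flush with the legs' outer faces.

B is an open-topped rectangular box: outside dimensions 269×235×205 mm, with a uniform wall and base thickness of 24 mm. The base is a full 269×235 slab on the floor; four walls sit on top of the base. The front and back walls (the −y and +y sides) span the full width; the two side walls fit between them.

C is a four-legged stool. The seat is a 255×263×28 mm slab whose top surface is at z = 439 mm; four round legs, each 44 mm in diameter, run from the floor (z = 0) to the underside of the seat, each leg's axis is inset half a diameter from the nearest pair of seat edges (so the leg's bounding box is flush with the corner).

The open box is on top of the table. Four stools sit around the table at the −y, +y, −x, +x sides.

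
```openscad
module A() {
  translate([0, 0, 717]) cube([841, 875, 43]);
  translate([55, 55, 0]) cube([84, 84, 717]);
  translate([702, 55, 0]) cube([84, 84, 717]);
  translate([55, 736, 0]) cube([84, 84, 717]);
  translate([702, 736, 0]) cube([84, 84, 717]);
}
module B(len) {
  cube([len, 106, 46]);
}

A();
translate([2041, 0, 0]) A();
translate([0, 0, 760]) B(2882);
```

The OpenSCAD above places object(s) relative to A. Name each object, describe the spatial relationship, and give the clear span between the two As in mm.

A is a table. B is a beam. A beam spans the tops of two tables. The clear span between the two tables is 1200 mm.

Second table starts at x = 2041; first ends at x = 841; clear span = 2041 − 841 = 1200 mm.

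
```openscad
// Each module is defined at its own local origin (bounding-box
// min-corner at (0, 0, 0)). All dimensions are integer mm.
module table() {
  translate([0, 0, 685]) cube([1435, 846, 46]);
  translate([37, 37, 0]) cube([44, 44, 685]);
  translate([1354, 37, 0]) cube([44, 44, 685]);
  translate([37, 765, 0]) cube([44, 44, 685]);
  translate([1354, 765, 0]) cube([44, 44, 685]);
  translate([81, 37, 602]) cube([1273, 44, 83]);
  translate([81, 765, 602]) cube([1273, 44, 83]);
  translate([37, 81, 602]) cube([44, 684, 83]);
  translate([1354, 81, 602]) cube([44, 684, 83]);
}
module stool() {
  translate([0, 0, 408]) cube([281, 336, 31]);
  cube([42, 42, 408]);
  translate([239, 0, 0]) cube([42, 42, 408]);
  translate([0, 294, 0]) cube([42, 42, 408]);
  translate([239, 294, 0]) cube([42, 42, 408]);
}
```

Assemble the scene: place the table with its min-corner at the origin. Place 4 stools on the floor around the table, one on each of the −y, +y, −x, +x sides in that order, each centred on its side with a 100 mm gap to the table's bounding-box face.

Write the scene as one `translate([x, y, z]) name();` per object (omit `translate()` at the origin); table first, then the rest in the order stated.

table();
translate([577, -436, 0]) stool();
translate([577, 946, 0]) stool();
translate([-381, 255, 0]) stool();
translate([1535, 255, 0]) stool();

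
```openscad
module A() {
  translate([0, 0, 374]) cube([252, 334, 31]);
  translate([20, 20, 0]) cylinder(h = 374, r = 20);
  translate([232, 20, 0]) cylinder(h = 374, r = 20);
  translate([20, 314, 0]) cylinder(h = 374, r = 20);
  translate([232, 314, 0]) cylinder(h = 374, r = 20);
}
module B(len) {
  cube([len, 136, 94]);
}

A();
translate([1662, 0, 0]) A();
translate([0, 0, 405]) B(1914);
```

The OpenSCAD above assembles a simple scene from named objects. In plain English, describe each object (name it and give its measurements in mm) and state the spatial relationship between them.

A is a simple wooden stool: a rectangular seat 252 mm (x) by 334 mm (y), 31 mm thick, top face at z = 405 mm, on four round legs, each 40 mm in diameter. The legs rest on z = 0, each leg's axis is inset half a diameter from the nearest pair of seat edges (so the leg's bounding box is flush with the corner).

B is a rectangular beam 1914 mm long (x), 136 mm deep (y), 94 mm thick (z).

The beam spans the tops of two stools placed 1410 mm apart, resting at z = 405 mm.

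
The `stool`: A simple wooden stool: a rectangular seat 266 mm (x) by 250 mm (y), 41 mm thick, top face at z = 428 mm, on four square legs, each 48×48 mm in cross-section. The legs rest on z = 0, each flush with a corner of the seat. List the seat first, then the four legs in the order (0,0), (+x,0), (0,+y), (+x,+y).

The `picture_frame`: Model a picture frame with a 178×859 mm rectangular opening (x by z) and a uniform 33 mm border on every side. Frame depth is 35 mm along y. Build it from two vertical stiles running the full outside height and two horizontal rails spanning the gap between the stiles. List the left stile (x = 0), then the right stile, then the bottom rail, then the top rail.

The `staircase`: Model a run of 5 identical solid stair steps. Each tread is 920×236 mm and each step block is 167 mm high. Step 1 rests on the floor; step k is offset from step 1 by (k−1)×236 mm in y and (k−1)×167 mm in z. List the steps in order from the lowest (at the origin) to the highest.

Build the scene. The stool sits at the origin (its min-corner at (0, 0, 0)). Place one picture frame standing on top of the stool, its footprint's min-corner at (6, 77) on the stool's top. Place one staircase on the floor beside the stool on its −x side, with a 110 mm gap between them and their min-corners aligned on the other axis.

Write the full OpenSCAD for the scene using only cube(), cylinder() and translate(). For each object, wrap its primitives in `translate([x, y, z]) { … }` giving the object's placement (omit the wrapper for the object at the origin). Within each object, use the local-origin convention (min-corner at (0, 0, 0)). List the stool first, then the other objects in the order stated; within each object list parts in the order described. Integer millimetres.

translate([0, 0, 387]) cube([266, 250, 41]);
cube([48, 48, 387]);
translate([218, 0, 0]) cube([48, 48, 387]);
translate([0, 202, 0]) cube([48, 48, 387]);
translate([218, 202, 0]) cube([48, 48, 387]);
translate([6, 77, 428]) {
  cube([33, 35, 925]);
  translate([211, 0, 0]) cube([33, 35, 925]);
  translate([33, 0, 0]) cube([178, 35, 33]);
  translate([33, 0, 892]) cube([178, 35, 33]);
}
translate([-1030, 0, 0]) {
  cube([920, 236, 167]);
  translate([0, 236, 167]) cube([920, 236, 167]);
  translate([0, 472, 334]) cube([920, 236, 167]);
  translate([0, 708, 501]) cube([920, 236, 167]);
  translate([0, 944, 668]) cube([920, 236, 167]);
}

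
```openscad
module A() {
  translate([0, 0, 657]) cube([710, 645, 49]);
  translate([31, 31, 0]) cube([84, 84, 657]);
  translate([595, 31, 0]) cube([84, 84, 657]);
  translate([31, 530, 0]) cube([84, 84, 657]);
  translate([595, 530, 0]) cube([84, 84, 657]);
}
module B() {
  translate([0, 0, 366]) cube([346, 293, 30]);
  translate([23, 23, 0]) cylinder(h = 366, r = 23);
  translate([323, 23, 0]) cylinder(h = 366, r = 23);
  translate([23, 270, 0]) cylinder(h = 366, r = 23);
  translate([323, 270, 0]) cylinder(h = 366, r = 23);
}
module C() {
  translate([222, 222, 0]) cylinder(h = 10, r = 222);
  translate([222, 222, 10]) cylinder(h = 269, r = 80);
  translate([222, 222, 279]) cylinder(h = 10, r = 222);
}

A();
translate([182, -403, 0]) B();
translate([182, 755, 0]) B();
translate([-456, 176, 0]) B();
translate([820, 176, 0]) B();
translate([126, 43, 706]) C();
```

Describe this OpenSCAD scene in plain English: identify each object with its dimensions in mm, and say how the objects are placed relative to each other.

A is a table: top 710 mm (x) × 645 mm (y), 49 mm thick, upper face at z = 706 mm, on four 84×84 mm square legs, each inset 31 mm from the nearest pair of top edges, running from z = 0 to the bottom of the top.

B is a simple wooden stool: a rectangular seat 346 mm (x) by 293 mm (y), 30 mm thick, top face at z = 396 mm, on four round legs, each 46 mm in diameter. The legs rest on z = 0, each leg's axis is inset half a diameter from the nearest pair of seat edges (so the leg's bounding box is flush with the corner).

C is a spool: two coaxial disc flanges of radius 222 mm and thickness 10 mm, joined by a core cylinder of radius 80 mm and height 269 mm. The lower flange rests on z = 0 and the three cylinders share a vertical axis.

Four stools sit around the table at the −y, +y, −x, +x sides. The spool is on top of the table.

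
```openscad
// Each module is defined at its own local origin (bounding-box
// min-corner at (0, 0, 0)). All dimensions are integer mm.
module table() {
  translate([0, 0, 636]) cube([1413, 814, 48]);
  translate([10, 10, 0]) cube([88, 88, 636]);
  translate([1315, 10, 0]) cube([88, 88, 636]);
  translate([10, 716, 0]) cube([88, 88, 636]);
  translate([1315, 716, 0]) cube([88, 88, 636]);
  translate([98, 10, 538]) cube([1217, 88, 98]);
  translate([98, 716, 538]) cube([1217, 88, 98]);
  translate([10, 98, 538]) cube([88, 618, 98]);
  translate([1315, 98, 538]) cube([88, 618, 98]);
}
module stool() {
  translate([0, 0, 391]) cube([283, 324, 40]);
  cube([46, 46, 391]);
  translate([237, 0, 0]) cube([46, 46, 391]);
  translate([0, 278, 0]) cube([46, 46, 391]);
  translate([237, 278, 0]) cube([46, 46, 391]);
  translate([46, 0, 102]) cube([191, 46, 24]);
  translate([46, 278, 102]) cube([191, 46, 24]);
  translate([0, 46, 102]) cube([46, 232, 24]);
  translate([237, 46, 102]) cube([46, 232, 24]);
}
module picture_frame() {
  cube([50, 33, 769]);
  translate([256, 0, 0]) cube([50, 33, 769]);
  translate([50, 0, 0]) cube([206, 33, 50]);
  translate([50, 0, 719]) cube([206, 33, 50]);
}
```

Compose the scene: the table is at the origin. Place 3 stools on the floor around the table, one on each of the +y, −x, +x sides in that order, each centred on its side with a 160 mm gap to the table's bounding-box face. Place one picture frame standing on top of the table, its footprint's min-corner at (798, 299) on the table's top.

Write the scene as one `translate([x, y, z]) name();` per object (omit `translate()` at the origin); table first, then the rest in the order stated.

table();
translate([565, 974, 0]) stool();
translate([-443, 245, 0]) stool();
translate([1573, 245, 0]) stool();
translate([798, 299, 684]) picture_frame();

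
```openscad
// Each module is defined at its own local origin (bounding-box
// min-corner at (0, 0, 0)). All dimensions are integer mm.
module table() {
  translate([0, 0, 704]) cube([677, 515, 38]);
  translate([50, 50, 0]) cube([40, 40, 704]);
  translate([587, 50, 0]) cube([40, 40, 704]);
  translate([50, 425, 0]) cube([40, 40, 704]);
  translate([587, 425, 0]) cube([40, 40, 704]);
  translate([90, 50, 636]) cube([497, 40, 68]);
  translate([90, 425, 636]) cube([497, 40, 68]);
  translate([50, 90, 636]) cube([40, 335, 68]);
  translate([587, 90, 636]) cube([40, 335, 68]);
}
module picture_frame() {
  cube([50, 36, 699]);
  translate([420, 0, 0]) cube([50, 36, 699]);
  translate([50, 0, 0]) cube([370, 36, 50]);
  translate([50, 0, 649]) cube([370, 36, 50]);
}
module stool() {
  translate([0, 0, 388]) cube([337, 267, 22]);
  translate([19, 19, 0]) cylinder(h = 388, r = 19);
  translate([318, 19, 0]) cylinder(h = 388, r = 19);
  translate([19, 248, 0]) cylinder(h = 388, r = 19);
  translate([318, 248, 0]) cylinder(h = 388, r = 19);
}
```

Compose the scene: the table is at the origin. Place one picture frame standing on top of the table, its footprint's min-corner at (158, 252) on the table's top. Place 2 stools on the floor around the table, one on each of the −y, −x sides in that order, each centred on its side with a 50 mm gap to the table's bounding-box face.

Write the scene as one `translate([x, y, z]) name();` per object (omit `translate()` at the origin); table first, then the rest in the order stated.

table();
translate([158, 252, 742]) picture_frame();
translate([170, -317, 0]) stool();
translate([-387, 124, 0]) stool();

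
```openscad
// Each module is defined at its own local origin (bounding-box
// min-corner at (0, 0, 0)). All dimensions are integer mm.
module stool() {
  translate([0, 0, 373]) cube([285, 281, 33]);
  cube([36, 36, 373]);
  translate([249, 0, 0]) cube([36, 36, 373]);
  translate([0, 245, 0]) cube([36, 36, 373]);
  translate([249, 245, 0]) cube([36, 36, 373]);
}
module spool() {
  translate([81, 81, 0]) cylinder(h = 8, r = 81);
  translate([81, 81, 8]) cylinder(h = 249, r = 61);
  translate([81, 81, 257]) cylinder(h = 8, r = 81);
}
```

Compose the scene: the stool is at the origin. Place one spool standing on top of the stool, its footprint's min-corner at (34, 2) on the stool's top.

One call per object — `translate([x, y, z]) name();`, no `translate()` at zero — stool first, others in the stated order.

stool();
translate([34, 2, 406]) spool();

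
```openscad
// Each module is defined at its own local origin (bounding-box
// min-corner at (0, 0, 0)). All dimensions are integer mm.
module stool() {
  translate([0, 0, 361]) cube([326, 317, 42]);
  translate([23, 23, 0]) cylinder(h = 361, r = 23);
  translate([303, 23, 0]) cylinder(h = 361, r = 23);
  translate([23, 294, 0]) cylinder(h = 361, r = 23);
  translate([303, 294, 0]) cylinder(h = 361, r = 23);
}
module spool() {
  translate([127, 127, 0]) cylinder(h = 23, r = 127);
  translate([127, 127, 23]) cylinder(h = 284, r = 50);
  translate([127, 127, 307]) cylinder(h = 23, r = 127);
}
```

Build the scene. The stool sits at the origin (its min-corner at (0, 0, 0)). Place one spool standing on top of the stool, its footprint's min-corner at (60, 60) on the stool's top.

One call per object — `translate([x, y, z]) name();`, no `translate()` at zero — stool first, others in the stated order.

stool();
translate([60, 60, 403]) spool();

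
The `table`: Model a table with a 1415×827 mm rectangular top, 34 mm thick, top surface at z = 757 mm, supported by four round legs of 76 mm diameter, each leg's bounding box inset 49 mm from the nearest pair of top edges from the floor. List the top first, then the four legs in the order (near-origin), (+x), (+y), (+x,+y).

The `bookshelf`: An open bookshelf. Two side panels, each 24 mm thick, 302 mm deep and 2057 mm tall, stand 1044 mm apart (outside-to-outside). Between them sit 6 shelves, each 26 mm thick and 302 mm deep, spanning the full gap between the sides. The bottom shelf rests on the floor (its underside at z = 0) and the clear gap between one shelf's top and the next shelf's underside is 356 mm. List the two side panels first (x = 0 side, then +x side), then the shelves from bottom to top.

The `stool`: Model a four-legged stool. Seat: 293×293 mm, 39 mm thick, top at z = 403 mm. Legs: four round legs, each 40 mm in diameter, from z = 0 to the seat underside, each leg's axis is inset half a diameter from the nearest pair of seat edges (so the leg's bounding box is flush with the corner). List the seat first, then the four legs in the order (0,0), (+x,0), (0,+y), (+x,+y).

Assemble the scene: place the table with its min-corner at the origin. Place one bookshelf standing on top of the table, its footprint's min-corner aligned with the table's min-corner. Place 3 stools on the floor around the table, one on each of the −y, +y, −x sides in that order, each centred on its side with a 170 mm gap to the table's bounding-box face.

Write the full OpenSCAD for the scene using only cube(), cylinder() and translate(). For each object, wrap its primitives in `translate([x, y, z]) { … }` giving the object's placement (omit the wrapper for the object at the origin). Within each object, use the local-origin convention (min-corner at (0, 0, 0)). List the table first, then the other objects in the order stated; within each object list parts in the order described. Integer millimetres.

translate([0, 0, 723]) cube([1415, 827, 34]);
translate([87, 87, 0]) cylinder(h = 723, r = 38);
translate([1328, 87, 0]) cylinder(h = 723, r = 38);
translate([87, 740, 0]) cylinder(h = 723, r = 38);
translate([1328, 740, 0]) cylinder(h = 723, r = 38);
translate([0, 0, 757]) {
  cube([24, 302, 2057]);
  translate([1020, 0, 0]) cube([24, 302, 2057]);
  translate([24, 0, 0]) cube([996, 302, 26]);
  translate([24, 0, 382]) cube([996, 302, 26]);
  translate([24, 0, 764]) cube([996, 302, 26]);
  translate([24, 0, 1146]) cube([996, 302, 26]);
  translate([24, 0, 1528]) cube([996, 302, 26]);
  translate([24, 0, 1910]) cube([996, 302, 26]);
}
translate([561, -463, 0]) {
  translate([0, 0, 364]) cube([293, 293, 39]);
  translate([20, 20, 0]) cylinder(h = 364, r = 20);
  translate([273, 20, 0]) cylinder(h = 364, r = 20);
  translate([20, 273, 0]) cylinder(h = 364, r = 20);
  translate([273, 273, 0]) cylinder(h = 364, r = 20);
}
translate([561, 997, 0]) {
  translate([0, 0, 364]) cube([293, 293, 39]);
  translate([20, 20, 0]) cylinder(h = 364, r = 20);
  translate([273, 20, 0]) cylinder(h = 364, r = 20);
  translate([20, 273, 0]) cylinder(h = 364, r = 20);
  translate([273, 273, 0]) cylinder(h = 364, r = 20);
}
translate([-463, 267, 0]) {
  translate([0, 0, 364]) cube([293, 293, 39]);
  translate([20, 20, 0]) cylinder(h = 364, r = 20);
  translate([273, 20, 0]) cylinder(h = 364, r = 20);
  translate([20, 273, 0]) cylinder(h = 364, r = 20);
  translate([273, 273, 0]) cylinder(h = 364, r = 20);
}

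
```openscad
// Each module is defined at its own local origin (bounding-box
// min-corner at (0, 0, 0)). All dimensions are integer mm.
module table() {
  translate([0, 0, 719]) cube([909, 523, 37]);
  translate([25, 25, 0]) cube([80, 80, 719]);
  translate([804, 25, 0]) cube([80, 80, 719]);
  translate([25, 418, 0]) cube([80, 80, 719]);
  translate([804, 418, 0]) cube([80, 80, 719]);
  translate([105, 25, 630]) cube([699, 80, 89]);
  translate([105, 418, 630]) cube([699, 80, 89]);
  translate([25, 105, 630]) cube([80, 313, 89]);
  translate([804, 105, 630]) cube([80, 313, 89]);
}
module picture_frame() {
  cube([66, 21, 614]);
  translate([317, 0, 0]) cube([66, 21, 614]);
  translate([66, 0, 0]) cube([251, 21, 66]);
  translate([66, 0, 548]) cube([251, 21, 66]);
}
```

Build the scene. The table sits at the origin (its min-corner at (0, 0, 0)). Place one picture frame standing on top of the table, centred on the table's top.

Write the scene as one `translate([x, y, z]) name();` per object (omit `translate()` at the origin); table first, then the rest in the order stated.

table();
translate([263, 251, 756]) picture_frame();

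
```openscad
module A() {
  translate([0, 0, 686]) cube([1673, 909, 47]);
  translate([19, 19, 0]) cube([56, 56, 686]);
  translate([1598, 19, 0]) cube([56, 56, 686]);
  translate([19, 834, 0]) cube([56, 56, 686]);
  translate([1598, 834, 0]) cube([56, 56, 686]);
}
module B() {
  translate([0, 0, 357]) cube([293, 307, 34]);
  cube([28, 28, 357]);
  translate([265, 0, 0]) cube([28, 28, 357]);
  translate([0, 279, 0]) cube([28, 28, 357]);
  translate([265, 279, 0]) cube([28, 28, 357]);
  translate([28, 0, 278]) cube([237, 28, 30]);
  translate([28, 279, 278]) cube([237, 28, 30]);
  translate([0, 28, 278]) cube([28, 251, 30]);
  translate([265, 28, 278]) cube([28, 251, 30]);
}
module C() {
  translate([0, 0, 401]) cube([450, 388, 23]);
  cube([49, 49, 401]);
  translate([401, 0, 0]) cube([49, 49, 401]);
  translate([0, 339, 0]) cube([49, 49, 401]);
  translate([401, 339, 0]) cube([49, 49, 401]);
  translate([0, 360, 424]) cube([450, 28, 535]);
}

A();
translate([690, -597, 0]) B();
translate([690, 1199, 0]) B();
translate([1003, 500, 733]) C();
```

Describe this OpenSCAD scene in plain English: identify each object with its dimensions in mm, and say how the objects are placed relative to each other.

A is a rectangular dining table. The top is 1673×909×47 mm with its upper surface at z = 733 mm. It stands on four 56×56 mm square legs, each inset 19 mm from the nearest pair of top edges, running from the floor to the underside of the top.

B is a simple wooden stool: a rectangular seat 293 mm (x) by 307 mm (y), 34 mm thick, top face at z = 391 mm, on four square legs, each 28×28 mm in cross-section. The legs rest on z = 0, each flush with a corner of the seat. Four stretchers, 28 mm wide and 30 mm tall, connect adjacent legs with their undersides at z = 278 mm, each running between the inner faces of the legs it joins and aligned with the legs' outer faces on the other axis.

C is a chair. The seat is a 450×388×23 mm slab with its top at z = 424 mm, on four 49×49 mm corner legs (flush with the seat edges, standing on z = 0). A flat backrest 28 mm thick, 535 mm tall, spans the full seat width and rises from the seat top along its +y edge, rear face flush with the rear of the seat.

Two stools sit around the table at the −y, +y sides. The chair is on top of the table.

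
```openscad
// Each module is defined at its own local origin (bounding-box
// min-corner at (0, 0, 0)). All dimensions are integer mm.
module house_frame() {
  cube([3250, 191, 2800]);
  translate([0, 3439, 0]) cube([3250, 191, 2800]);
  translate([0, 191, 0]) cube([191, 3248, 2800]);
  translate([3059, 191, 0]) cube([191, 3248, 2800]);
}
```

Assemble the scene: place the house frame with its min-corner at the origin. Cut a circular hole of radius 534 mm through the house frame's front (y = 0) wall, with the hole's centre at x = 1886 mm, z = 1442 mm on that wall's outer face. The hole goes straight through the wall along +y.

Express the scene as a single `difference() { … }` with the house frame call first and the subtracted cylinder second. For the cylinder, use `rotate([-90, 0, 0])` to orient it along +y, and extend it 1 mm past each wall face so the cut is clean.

difference() {
  house_frame();
  translate([1886, -1, 1442]) rotate([-90, 0, 0]) cylinder(h = 193, r = 534);
}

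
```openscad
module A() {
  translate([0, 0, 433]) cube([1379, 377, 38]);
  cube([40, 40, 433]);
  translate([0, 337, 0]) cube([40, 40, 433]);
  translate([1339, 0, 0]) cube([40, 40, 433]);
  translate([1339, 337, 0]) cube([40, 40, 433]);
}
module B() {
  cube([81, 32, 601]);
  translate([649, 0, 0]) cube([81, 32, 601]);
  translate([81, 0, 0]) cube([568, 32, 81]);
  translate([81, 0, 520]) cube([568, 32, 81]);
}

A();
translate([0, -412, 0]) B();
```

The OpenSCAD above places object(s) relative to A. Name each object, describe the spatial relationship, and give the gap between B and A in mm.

The picture frame's nearest face is 380 mm from the bench's −y face.

A is a bench. B is a picture frame. The picture frame is on the floor beside the bench on its −y side. The gap between the picture frame and the bench is 380 mm.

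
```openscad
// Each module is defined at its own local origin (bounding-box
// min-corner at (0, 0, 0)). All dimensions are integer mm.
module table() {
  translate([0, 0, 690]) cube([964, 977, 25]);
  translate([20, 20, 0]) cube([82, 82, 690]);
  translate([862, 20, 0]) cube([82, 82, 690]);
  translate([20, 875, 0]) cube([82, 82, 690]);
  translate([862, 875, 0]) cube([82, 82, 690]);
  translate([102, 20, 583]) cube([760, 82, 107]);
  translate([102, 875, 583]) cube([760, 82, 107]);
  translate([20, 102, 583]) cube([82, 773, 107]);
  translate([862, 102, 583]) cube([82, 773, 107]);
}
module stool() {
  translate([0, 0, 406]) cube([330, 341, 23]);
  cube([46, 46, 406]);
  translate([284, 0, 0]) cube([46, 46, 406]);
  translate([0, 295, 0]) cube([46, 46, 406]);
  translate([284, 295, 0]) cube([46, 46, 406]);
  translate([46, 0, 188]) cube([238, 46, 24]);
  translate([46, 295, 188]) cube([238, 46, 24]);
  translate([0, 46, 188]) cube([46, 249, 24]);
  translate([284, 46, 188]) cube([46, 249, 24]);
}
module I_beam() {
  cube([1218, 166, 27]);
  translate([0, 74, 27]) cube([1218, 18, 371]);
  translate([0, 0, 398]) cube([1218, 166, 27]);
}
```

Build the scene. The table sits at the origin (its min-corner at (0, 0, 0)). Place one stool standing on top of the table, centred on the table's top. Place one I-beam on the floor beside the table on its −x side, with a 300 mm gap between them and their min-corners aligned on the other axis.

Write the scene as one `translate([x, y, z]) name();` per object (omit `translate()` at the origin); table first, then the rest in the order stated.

table();
translate([317, 318, 715]) stool();
translate([-1518, 0, 0]) I_beam();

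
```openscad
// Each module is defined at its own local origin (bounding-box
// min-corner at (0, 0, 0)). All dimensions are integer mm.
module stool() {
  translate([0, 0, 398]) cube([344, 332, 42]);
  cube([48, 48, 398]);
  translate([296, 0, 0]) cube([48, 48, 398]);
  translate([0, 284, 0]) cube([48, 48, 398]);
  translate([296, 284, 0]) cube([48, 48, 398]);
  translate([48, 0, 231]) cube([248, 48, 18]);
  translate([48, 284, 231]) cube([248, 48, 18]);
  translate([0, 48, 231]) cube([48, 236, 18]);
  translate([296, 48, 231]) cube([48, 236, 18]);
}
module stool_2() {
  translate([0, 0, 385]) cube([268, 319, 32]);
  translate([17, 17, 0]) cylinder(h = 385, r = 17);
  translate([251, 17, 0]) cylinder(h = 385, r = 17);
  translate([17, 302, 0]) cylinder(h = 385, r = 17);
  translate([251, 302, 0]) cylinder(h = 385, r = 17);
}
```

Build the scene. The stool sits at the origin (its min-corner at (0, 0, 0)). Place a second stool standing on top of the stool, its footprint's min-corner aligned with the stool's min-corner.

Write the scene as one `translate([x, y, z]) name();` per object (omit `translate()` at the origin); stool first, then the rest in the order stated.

stool();
translate([0, 0, 440]) stool_2();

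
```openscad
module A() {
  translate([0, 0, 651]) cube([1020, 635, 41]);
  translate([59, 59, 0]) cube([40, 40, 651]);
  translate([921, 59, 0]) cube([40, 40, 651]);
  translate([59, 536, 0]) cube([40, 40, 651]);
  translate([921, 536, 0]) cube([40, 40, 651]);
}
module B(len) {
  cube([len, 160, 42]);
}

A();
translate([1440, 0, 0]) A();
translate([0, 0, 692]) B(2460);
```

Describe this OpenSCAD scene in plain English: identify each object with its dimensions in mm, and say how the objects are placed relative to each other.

A is a rectangular dining table. The top is 1020×635×41 mm with its upper surface at z = 692 mm. It stands on four 40×40 mm square legs, each inset 59 mm from the nearest pair of top edges, running from the floor to the underside of the top.

B is a rectangular beam 2460 mm long (x), 160 mm deep (y), 42 mm thick (z).

The beam spans the tops of two tables placed 420 mm apart, resting at z = 692 mm.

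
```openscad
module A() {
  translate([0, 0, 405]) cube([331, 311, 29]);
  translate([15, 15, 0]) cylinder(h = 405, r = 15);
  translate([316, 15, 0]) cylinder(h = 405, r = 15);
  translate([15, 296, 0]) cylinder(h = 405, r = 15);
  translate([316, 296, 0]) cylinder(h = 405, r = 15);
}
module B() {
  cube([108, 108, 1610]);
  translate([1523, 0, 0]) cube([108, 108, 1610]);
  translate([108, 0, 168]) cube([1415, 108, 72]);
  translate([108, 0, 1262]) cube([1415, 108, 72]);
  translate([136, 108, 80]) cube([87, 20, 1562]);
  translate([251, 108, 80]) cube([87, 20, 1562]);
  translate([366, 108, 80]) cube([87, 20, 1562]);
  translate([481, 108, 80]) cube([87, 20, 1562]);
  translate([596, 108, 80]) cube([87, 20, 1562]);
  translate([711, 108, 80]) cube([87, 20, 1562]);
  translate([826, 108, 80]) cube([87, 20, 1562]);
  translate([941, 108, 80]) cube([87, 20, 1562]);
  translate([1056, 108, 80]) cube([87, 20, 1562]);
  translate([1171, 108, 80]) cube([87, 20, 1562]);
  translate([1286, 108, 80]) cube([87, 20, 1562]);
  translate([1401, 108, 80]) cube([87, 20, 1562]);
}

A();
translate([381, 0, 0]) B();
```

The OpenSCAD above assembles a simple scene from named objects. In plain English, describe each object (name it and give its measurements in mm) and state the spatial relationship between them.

A is a four-legged stool. The seat is 331×311 mm, 29 mm thick, top at z = 434 mm. It stands on four round legs, each 30 mm in diameter, from z = 0 to the seat underside, each leg's axis is inset half a diameter from the nearest pair of seat edges (so the leg's bounding box is flush with the corner).

B is a fence section. Two 108×108 mm posts, 1610 mm tall, stand on the floor with a clear span of 1415 mm between their inner faces. Two horizontal rails of 108×72 mm section span the gap between the posts with their undersides at z = 168 mm and z = 1262 mm, flush with the posts' −y face. 12 pickets, each 87 mm wide, 20 mm thick and 1562 mm tall, are fixed to the +y face of the rails with their bottoms at z = 80 mm, evenly spaced across the span with equal gaps (rounded down to the nearest mm) at the −x end and between each pair — any rounding remainder accumulates at the +x end.

The fence section is on the floor beside the stool on its +x side.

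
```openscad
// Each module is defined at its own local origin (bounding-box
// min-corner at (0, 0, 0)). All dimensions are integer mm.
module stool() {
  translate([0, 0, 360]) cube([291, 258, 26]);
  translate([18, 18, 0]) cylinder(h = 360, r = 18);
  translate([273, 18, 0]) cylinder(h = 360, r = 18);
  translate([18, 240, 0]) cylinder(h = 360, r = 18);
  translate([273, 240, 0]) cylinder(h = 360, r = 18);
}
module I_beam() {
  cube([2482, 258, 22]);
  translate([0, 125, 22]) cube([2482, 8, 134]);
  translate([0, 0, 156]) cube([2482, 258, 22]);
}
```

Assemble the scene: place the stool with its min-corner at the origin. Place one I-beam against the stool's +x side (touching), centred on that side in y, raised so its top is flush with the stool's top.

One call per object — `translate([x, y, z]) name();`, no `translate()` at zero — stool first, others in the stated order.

stool();
translate([291, 0, 208]) I_beam();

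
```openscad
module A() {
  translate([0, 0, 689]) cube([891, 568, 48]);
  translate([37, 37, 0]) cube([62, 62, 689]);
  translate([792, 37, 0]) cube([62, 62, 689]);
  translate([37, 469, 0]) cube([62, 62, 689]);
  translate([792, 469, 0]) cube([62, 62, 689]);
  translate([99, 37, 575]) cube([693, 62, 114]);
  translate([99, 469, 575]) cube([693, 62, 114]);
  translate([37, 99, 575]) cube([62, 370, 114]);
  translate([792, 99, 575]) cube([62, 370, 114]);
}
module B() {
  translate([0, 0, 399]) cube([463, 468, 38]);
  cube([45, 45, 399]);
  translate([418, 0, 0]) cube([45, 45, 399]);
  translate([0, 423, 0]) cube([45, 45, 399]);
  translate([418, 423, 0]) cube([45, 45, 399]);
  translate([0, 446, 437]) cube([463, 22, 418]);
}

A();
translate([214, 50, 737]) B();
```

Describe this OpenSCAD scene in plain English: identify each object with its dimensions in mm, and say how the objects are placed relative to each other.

A is a table: top 891 mm (x) × 568 mm (y), 48 mm thick, upper face at z = 737 mm, on four 62×62 mm square legs, each inset 37 mm from the nearest pair of top edges, running from z = 0 to the bottom of the top. Four apron rails, 62 mm thick and 114 mm tall, run between adjacent legs with their top edges flush with the underside of the top and their outer faces flush with the legs' outer faces.

B is a chair: 463×468 mm seat, 38 mm thick, top at z = 437 mm, on four 45 mm square corner legs flush with the seat edges. A 22 mm thick backrest slab spans the full seat width, extending 418 mm above the seat top, its back face flush with the seat's +y edge.

The chair is on top of the table, centred.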